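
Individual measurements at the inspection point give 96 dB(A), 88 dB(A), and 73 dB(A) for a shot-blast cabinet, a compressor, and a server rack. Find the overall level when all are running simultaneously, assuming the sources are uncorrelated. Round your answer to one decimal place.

For uncorrelated sources the intensities add, so convert each level to linear form, sum, and take 10·log₁₀ of the total.
Σ 10^(L/10) = 10^(96/10) + 10^(88/10) + 10^(73/10) = 4.632e+09.
L_total = 10·log₁₀(4.632e+09) = 96.66 dB(A).

96.7 dB(A)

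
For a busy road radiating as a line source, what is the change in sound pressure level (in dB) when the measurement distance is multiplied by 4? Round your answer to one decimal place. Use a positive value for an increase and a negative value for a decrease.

A line source loses 3 dB per doubling of distance; generally ΔL = −10·log₁₀(r₂/r₁).
ΔL = −10·log₁₀(4) = -6.02 dB.

-6.0 dB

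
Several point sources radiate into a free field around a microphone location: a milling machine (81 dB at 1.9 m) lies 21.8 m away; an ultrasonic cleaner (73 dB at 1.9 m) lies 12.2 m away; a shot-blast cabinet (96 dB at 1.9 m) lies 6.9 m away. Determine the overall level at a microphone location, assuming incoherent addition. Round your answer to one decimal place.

Propagate each source to the receiver with L = L_ref − 20·log₁₀(r/r_ref), then add intensities.
milling machine: 81 − 20·log₁₀(21.8/1.9) = 81 − 21.19 = 59.81 dB.
ultrasonic cleaner: 73 − 20·log₁₀(12.2/1.9) = 73 − 16.15 = 56.85 dB.
shot-blast cabinet: 96 − 20·log₁₀(6.9/1.9) = 96 − 11.20 = 84.80 dB.
Σ 10^(L/10) = 3.033e+08 → L_total = 10·log₁₀(3.033e+08) = 84.82 dB.

84.8 dB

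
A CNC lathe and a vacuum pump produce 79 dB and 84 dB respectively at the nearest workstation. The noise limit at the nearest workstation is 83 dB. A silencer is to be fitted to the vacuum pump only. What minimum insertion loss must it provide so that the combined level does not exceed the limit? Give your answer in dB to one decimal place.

3.2 dB

Everything except the vacuum pump sums to 10^(79/10) = 7.943e+07 in linear terms, 79.00 dB.
To meet 83 dB overall, the treated vacuum pump may contribute at most 10^(83/10) − 7.943e+07 = 1.201e+08, i.e. 80.80 dB.
Required insertion loss = 84 − 80.80 = 3.20 dB.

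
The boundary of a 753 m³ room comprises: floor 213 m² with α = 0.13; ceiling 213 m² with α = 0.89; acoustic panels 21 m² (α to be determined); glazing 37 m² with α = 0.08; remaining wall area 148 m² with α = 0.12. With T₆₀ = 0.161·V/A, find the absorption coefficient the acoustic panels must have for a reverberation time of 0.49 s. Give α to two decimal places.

A = 0.161·V/T₆₀ = 0.161·753/0.49 = 247.41 m² sabins.
Absorption from the other surfaces = 213·0.13 + 213·0.89 + 37·0.08 + 148·0.12 = 237.98 m², so the acoustic panels must supply 9.43 m² over 21 m².
α = 9.43/21 = 0.449.

0.45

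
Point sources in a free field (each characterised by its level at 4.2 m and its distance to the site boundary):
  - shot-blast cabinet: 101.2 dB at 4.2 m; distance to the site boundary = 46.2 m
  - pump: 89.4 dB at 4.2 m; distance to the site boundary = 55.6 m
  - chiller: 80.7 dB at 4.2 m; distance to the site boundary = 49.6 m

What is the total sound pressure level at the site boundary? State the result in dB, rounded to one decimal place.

First find each source's level at the receiver (point-source: −20·log₁₀(r/r_ref)), then combine on an intensity basis.
shot-blast cabinet: 101.2 − 20·log₁₀(46.2/4.2) = 101.2 − 20.83 = 80.37 dB.
pump: 89.4 − 20·log₁₀(55.6/4.2) = 89.4 − 22.44 = 66.96 dB.
chiller: 80.7 − 20·log₁₀(49.6/4.2) = 80.7 − 21.44 = 59.26 dB.
Σ 10^(L/10) = 1.148e+08 → L_total = 10·log₁₀(1.148e+08) = 80.60 dB.

80.6 dB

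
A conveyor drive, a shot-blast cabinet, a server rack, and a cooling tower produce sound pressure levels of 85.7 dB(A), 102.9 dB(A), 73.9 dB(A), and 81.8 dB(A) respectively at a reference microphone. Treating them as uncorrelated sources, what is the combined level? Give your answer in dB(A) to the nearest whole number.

103 dB(A)

Incoherent sources combine by intensity addition: L_total = 10·log₁₀(Σ 10^(L_i/10)).
Σ 10^(L/10) = 10^(85.7/10) + 10^(102.9/10) + 10^(73.9/10) + 10^(81.8/10) = 2.005e+10.
L_total = 10·log₁₀(2.005e+10) = 103.02 dB(A).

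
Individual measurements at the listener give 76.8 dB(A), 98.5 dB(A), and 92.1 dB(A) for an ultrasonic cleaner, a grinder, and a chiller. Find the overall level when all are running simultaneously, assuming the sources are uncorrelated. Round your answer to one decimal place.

Incoherent sources combine by intensity addition: L_total = 10·log₁₀(Σ 10^(L_i/10)).
Σ 10^(L/10) = 10^(76.8/10) + 10^(98.5/10) + 10^(92.1/10) = 8.749e+09.
L_total = 10·log₁₀(8.749e+09) = 99.42 dB(A).

99.4 dB(A)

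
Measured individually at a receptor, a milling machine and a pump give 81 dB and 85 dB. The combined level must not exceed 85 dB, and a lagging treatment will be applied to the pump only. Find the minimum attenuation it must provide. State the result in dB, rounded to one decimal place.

Fixed contribution from the other source: Σ 10^(L/10) = 10^(81/10) = 1.259e+08 (81.00 dB).
The limit corresponds to 10^(85/10) = 3.162e+08; subtracting the fixed part leaves 1.903e+08 for the pump, i.e. 82.80 dB.
So the pump must be reduced from 85 to 82.80 dB: IL = 2.20 dB.

2.2 dB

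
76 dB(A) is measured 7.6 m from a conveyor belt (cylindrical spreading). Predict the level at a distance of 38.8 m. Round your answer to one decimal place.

Cylindrical spreading from a line source gives a 10·log₁₀(r₂/r₁) drop.
L₂ = 76 − 10·log₁₀(38.8/7.6) = 76 − 7.080 = 68.92 dB(A).

68.9 dB(A)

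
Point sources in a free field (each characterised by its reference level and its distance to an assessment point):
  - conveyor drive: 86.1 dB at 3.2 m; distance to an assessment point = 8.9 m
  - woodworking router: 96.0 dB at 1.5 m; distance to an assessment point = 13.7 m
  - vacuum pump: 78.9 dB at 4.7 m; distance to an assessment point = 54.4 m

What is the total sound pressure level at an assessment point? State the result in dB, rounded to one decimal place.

First find each source's level at the receiver (point-source: −20·log₁₀(r/r_ref)), then combine on an intensity basis.
conveyor drive: 86.1 − 20·log₁₀(8.9/3.2) = 86.1 − 8.88 = 77.22 dB.
woodworking router: 96.0 − 20·log₁₀(13.7/1.5) = 96.0 − 19.21 = 76.79 dB.
vacuum pump: 78.9 − 20·log₁₀(54.4/4.7) = 78.9 − 21.27 = 57.63 dB.
Σ 10^(L/10) = 1.010e+08 → L_total = 10·log₁₀(1.010e+08) = 80.04 dB.

80.0 dB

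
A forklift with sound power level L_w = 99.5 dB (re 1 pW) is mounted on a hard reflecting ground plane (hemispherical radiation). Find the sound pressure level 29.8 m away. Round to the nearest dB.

62 dB

L_p = L_w − 10·log₁₀(2π·r²) with r = 29.8 m.
2π·r² = 5580 m², 10·log₁₀ of that is 37.466 dB.
L_p = 99.5 − 37.466 = 62.03 dB.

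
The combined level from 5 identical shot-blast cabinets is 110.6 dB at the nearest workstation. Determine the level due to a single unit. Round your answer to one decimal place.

5 equal contributions raise the level by 10·log₁₀ 5 = 6.990 dB, so each unit alone gives 110.6 − 6.990.

103.6 dB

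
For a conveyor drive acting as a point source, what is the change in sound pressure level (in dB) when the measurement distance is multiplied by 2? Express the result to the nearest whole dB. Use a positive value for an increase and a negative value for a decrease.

With spherical spreading the level changes by −20·log₁₀(r₂/r₁).
ΔL = −20·log₁₀(2) = -6.02 dB.

-6 dB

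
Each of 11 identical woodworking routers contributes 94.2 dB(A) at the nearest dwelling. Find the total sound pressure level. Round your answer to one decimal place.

N identical incoherent sources raise the level by 10·log₁₀ N.
L_total = 94.2 + 10·log₁₀(11) = 94.2 + 10.414 = 104.61 dB(A).

104.6 dB(A)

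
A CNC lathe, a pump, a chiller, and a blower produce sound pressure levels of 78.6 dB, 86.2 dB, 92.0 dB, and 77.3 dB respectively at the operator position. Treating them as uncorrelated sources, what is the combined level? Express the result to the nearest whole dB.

93 dB

Incoherent sources combine by intensity addition: L_total = 10·log₁₀(Σ 10^(L_i/10)).
Σ 10^(L/10) = 10^(78.6/10) + 10^(86.2/10) + 10^(92.0/10) + 10^(77.3/10) = 2.128e+09.
L_total = 10·log₁₀(2.128e+09) = 93.28 dB.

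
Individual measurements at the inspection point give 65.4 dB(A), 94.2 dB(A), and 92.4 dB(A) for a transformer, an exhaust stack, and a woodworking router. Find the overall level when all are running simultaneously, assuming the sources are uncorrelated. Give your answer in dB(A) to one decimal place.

Incoherent sources combine by intensity addition: L_total = 10·log₁₀(Σ 10^(L_i/10)).
Σ 10^(L/10) = 10^(65.4/10) + 10^(94.2/10) + 10^(92.4/10) = 4.372e+09.
L_total = 10·log₁₀(4.372e+09) = 96.41 dB(A).

96.4 dB(A)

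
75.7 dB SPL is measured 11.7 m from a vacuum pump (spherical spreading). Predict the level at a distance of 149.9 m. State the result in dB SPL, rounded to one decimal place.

53.5 dB SPL

For a point source, L₂ = L₁ − 20·log₁₀(r₂/r₁).
L₂ = 75.7 − 20·log₁₀(149.9/11.7) = 75.7 − 22.152 = 53.55 dB SPL.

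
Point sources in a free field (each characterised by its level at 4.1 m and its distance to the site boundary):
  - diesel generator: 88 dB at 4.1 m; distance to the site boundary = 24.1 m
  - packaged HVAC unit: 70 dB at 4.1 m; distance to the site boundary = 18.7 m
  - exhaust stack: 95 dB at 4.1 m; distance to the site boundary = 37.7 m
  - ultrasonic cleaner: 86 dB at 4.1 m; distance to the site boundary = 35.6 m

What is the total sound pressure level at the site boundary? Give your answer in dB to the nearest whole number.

First find each source's level at the receiver (point-source: −20·log₁₀(r/r_ref)), then combine on an intensity basis.
diesel generator: 88 − 20·log₁₀(24.1/4.1) = 88 − 15.38 = 72.62 dB.
packaged HVAC unit: 70 − 20·log₁₀(18.7/4.1) = 70 − 13.18 = 56.82 dB.
exhaust stack: 95 − 20·log₁₀(37.7/4.1) = 95 − 19.27 = 75.73 dB.
ultrasonic cleaner: 86 − 20·log₁₀(35.6/4.1) = 86 − 18.77 = 67.23 dB.
Σ 10^(L/10) = 6.142e+07 → L_total = 10·log₁₀(6.142e+07) = 77.88 dB.

78 dB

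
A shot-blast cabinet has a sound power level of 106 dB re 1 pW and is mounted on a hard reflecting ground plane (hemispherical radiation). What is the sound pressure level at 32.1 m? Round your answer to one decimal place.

Free-field hemispherical radiation: L_p = L_w − 10·log₁₀(2π·r²), r = 32.1 m.
2π·r² = 6474 m², 10·log₁₀ of that is 38.112 dB.
L_p = 106 − 38.112 = 67.89 dB.

67.9 dB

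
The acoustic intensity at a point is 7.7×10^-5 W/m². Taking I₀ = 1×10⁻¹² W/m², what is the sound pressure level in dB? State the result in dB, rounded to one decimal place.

L = 10·log₁₀(I/I₀) = 10·log₁₀(7.7×10^-5/10⁻¹²) = 10·log₁₀(7.7×10^7).
L = 10·(0.8865 + 7) = 78.86 dB.

78.9 dB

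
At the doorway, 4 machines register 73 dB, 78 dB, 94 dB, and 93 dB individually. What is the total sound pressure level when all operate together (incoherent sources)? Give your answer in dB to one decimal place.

Incoherent sources combine by intensity addition: L_total = 10·log₁₀(Σ 10^(L_i/10)).
Σ 10^(L/10) = 10^(73/10) + 10^(78/10) + 10^(94/10) + 10^(93/10) = 4.590e+09.
L_total = 10·log₁₀(4.590e+09) = 96.62 dB.

96.6 dB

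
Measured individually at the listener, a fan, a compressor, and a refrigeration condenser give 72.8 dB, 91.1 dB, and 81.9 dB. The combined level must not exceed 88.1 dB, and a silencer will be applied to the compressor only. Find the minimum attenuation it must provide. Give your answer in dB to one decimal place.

4.4 dB

Everything except the compressor sums to 10^(72.8/10) + 10^(81.9/10) = 1.739e+08 in linear terms, 82.40 dB.
To meet 88.1 dB overall, the treated compressor may contribute at most 10^(88.1/10) − 1.739e+08 = 4.717e+08, i.e. 86.74 dB.
So the compressor must be reduced from 91.1 to 86.74 dB: IL = 4.36 dB.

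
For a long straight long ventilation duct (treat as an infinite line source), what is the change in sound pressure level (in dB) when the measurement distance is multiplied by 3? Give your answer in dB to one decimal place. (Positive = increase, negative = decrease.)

Line-source spreading: ΔL = −10·log₁₀(r₂/r₁).
ΔL = −10·log₁₀(3) = -4.77 dB.

-4.8 dB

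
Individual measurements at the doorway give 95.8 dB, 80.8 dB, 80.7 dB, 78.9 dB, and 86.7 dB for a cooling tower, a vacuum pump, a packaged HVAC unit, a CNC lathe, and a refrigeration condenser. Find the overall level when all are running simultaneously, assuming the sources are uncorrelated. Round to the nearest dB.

For uncorrelated sources the intensities add, so convert each level to linear form, sum, and take 10·log₁₀ of the total.
Σ 10^(L/10) = 10^(95.8/10) + 10^(80.8/10) + 10^(80.7/10) + 10^(78.9/10) + 10^(86.7/10) = 4.585e+09.
L_total = 10·log₁₀(4.585e+09) = 96.61 dB.

97 dB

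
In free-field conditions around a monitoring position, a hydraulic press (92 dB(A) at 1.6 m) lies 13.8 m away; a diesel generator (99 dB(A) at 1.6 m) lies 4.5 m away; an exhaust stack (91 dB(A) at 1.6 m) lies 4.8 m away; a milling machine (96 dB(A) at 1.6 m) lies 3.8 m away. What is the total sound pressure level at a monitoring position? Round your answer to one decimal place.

92.7 dB(A)

Apply inverse-square spreading to bring every level to the receiver, then sum 10^(L/10).
hydraulic press: 92 − 20·log₁₀(13.8/1.6) = 92 − 18.72 = 73.28 dB(A).
diesel generator: 99 − 20·log₁₀(4.5/1.6) = 99 − 8.98 = 90.02 dB(A).
exhaust stack: 91 − 20·log₁₀(4.8/1.6) = 91 − 9.54 = 81.46 dB(A).
milling machine: 96 − 20·log₁₀(3.8/1.6) = 96 − 7.51 = 88.49 dB(A).
Σ 10^(L/10) = 1.871e+09 → L_total = 10·log₁₀(1.871e+09) = 92.72 dB(A).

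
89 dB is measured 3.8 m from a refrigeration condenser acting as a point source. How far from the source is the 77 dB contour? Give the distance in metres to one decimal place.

Point-source spreading drops the level by 20·log₁₀(r₂/r₁); inverting, r₂/r₁ = 10^(ΔL/20).
r₂ = 3.8·10^((89−77)/20) = 3.8·10^(12.0/20) = 15.13 m.

15.1 m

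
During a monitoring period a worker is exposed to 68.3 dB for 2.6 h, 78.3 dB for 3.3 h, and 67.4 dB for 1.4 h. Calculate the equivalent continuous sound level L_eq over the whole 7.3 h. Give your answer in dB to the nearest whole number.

75 dB

The energy average is taken in the linear domain: L_eq = 10·log₁₀[(Σ tᵢ·10^(Lᵢ/10))/T], T = 7.3 h.
Σ tᵢ·10^(Lᵢ/10) = 2.6·10^(68.3/10) + 3.3·10^(78.3/10) + 1.4·10^(67.4/10) = 2.484e+08.
L_eq = 10·log₁₀(2.484e+08/7.3) = 75.32 dB.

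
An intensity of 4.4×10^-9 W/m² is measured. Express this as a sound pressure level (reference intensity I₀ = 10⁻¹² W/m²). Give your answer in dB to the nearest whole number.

L = 10·log₁₀(I/I₀) = 10·log₁₀(4.4×10^-9/10⁻¹²) = 10·log₁₀(4.4×10^3).
L = 10·(0.6435 + 3) = 36.43 dB.

36 dB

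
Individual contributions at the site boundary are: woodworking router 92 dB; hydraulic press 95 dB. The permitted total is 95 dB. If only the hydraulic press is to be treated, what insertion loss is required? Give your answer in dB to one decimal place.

Fixed contribution from the other source: Σ 10^(L/10) = 10^(92/10) = 1.585e+09 (92.00 dB).
To meet 95 dB overall, the treated hydraulic press may contribute at most 10^(95/10) − 1.585e+09 = 1.577e+09, i.e. 91.98 dB.
Required insertion loss = 95 − 91.98 = 3.02 dB.

3.0 dB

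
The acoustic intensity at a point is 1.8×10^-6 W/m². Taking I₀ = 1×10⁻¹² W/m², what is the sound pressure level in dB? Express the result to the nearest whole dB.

63 dB

Dividing by I₀ shifts the exponent by 12: I/I₀ = 1.8×10^6.
L = 10·(0.2553 + 6) = 62.55 dB.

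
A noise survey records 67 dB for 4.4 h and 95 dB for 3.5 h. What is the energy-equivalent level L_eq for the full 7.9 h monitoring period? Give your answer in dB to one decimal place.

91.5 dB

L_eq = 10·log₁₀[(1/T)·Σ tᵢ·10^(Lᵢ/10)] with T = 7.9 h.
Σ tᵢ·10^(Lᵢ/10) = 4.4·10^(67/10) + 3.5·10^(95/10) = 1.109e+10.
L_eq = 10·log₁₀(1.109e+10/7.9) = 91.47 dB.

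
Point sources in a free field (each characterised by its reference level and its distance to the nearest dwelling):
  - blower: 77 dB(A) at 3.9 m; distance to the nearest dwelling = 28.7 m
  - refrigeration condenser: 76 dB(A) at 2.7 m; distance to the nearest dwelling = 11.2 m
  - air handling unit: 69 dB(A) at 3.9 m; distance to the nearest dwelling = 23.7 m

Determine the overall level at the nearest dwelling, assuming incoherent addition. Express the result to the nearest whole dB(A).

Apply inverse-square spreading to bring every level to the receiver, then sum 10^(L/10).
blower: 77 − 20·log₁₀(28.7/3.9) = 77 − 17.34 = 59.66 dB(A).
refrigeration condenser: 76 − 20·log₁₀(11.2/2.7) = 76 − 12.36 = 63.64 dB(A).
air handling unit: 69 − 20·log₁₀(23.7/3.9) = 69 − 15.67 = 53.33 dB(A).
Σ 10^(L/10) = 3.454e+06 → L_total = 10·log₁₀(3.454e+06) = 65.38 dB(A).

65 dB(A)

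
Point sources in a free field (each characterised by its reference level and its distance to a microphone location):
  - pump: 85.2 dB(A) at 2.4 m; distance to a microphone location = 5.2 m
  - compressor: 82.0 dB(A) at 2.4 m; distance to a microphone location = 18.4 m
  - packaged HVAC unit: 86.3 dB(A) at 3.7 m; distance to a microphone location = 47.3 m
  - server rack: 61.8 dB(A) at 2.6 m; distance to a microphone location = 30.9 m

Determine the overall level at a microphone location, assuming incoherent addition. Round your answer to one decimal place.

78.8 dB(A)

First find each source's level at the receiver (point-source: −20·log₁₀(r/r_ref)), then combine on an intensity basis.
pump: 85.2 − 20·log₁₀(5.2/2.4) = 85.2 − 6.72 = 78.48 dB(A).
compressor: 82.0 − 20·log₁₀(18.4/2.4) = 82.0 − 17.69 = 64.31 dB(A).
packaged HVAC unit: 86.3 − 20·log₁₀(47.3/3.7) = 86.3 − 22.13 = 64.17 dB(A).
server rack: 61.8 − 20·log₁₀(30.9/2.6) = 61.8 − 21.50 = 40.30 dB(A).
Σ 10^(L/10) = 7.585e+07 → L_total = 10·log₁₀(7.585e+07) = 78.80 dB(A).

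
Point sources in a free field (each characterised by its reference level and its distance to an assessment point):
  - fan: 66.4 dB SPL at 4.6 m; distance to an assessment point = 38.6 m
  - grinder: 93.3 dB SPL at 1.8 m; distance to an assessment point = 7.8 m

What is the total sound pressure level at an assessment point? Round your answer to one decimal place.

80.6 dB SPL

Apply inverse-square spreading to bring every level to the receiver, then sum 10^(L/10).
fan: 66.4 − 20·log₁₀(38.6/4.6) = 66.4 − 18.48 = 47.92 dB SPL.
grinder: 93.3 − 20·log₁₀(7.8/1.8) = 93.3 − 12.74 = 80.56 dB SPL.
Σ 10^(L/10) = 1.139e+08 → L_total = 10·log₁₀(1.139e+08) = 80.57 dB SPL.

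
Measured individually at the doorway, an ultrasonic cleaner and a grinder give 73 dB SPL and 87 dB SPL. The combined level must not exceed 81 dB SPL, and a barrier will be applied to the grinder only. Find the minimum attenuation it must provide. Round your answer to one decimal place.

6.7 dB

The untreated sources together contribute 10^(73/10) = 1.995e+07, i.e. 73.00 dB SPL.
The limit corresponds to 10^(81/10) = 1.259e+08; subtracting the fixed part leaves 1.059e+08 for the grinder, i.e. 80.25 dB SPL.
Required insertion loss = 87 − 80.25 = 6.75 dB.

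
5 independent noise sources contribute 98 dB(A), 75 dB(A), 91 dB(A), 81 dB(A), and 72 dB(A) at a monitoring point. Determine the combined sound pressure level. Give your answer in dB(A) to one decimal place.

Incoherent sources combine by intensity addition: L_total = 10·log₁₀(Σ 10^(L_i/10)).
Σ 10^(L/10) = 10^(98/10) + 10^(75/10) + 10^(91/10) + 10^(81/10) + 10^(72/10) = 7.742e+09.
L_total = 10·log₁₀(7.742e+09) = 98.89 dB(A).

98.9 dB(A)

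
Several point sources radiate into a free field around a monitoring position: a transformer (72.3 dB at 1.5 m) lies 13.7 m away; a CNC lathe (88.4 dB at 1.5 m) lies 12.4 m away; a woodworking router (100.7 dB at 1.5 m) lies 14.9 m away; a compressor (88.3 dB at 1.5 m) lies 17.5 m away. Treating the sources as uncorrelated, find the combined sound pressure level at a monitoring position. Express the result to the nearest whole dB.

Apply inverse-square spreading to bring every level to the receiver, then sum 10^(L/10).
transformer: 72.3 − 20·log₁₀(13.7/1.5) = 72.3 − 19.21 = 53.09 dB.
CNC lathe: 88.4 − 20·log₁₀(12.4/1.5) = 88.4 − 18.35 = 70.05 dB.
woodworking router: 100.7 − 20·log₁₀(14.9/1.5) = 100.7 − 19.94 = 80.76 dB.
compressor: 88.3 − 20·log₁₀(17.5/1.5) = 88.3 − 21.34 = 66.96 dB.
Σ 10^(L/10) = 1.344e+08 → L_total = 10·log₁₀(1.344e+08) = 81.28 dB.

81 dB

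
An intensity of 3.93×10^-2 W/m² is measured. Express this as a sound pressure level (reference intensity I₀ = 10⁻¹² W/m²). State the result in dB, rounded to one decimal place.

L = 10·log₁₀(I/I₀) = 10·log₁₀(3.93×10^-2/10⁻¹²) = 10·log₁₀(3.93×10^10).
L = 10·(0.5944 + 10) = 105.94 dB.

105.9 dB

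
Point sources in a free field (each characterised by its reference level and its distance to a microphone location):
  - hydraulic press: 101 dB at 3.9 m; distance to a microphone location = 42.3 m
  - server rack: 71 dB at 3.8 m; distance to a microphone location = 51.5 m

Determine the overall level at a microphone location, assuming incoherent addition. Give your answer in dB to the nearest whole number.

80 dB

Propagate each source to the receiver with L = L_ref − 20·log₁₀(r/r_ref), then add intensities.
hydraulic press: 101 − 20·log₁₀(42.3/3.9) = 101 − 20.71 = 80.29 dB.
server rack: 71 − 20·log₁₀(51.5/3.8) = 71 − 22.64 = 48.36 dB.
Σ 10^(L/10) = 1.071e+08 → L_total = 10·log₁₀(1.071e+08) = 80.30 dB.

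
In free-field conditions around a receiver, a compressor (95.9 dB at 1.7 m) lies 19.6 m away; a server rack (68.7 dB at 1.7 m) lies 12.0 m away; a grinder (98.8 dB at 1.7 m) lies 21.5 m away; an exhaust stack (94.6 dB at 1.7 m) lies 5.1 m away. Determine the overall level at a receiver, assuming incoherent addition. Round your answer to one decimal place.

86.0 dB

Propagate each source to the receiver with L = L_ref − 20·log₁₀(r/r_ref), then add intensities.
compressor: 95.9 − 20·log₁₀(19.6/1.7) = 95.9 − 21.24 = 74.66 dB.
server rack: 68.7 − 20·log₁₀(12.0/1.7) = 68.7 − 16.97 = 51.73 dB.
grinder: 98.8 − 20·log₁₀(21.5/1.7) = 98.8 − 22.04 = 76.76 dB.
exhaust stack: 94.6 − 20·log₁₀(5.1/1.7) = 94.6 − 9.54 = 85.06 dB.
Σ 10^(L/10) = 3.973e+08 → L_total = 10·log₁₀(3.973e+08) = 85.99 dB.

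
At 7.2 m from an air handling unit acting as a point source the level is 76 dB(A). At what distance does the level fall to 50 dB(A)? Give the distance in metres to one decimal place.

143.7 m

Point-source spreading drops the level by 20·log₁₀(r₂/r₁); inverting, r₂/r₁ = 10^(ΔL/20).
r₂ = 7.2·10^((76−50)/20) = 7.2·10^(26.0/20) = 143.66 m.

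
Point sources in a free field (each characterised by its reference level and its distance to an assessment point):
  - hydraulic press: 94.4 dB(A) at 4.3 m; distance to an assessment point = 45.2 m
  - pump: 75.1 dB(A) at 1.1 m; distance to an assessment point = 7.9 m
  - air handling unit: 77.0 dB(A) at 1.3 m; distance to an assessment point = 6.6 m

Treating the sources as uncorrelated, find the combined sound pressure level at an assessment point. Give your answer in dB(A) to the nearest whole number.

Apply inverse-square spreading to bring every level to the receiver, then sum 10^(L/10).
hydraulic press: 94.4 − 20·log₁₀(45.2/4.3) = 94.4 − 20.43 = 73.97 dB(A).
pump: 75.1 − 20·log₁₀(7.9/1.1) = 75.1 − 17.12 = 57.98 dB(A).
air handling unit: 77.0 − 20·log₁₀(6.6/1.3) = 77.0 − 14.11 = 62.89 dB(A).
Σ 10^(L/10) = 2.750e+07 → L_total = 10·log₁₀(2.750e+07) = 74.39 dB(A).

74 dB(A)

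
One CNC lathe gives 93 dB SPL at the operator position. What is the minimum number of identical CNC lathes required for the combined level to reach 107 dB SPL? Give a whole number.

26

The shortfall is 107 − 93 = 14.0 dB, and N units add 10·log₁₀ N, so need 10·log₁₀ N ≥ 14.0.
N ≥ 10^(14.0/10) = 25.119, so N = 26.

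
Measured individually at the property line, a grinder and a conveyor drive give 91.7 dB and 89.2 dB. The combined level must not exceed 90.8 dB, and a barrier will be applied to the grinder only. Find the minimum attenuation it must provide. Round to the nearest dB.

6 dB

Fixed contribution from the other source: Σ 10^(L/10) = 10^(89.2/10) = 8.318e+08 (89.20 dB).
The limit corresponds to 10^(90.8/10) = 1.202e+09; subtracting the fixed part leaves 3.705e+08 for the grinder, i.e. 85.69 dB.
Required insertion loss = 91.7 − 85.69 = 6.01 dB.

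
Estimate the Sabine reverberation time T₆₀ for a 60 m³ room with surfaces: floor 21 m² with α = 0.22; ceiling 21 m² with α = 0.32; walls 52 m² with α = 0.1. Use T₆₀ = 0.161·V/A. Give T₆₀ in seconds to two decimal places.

Summing Sᵢαᵢ: 21·0.22 + 21·0.32 + 52·0.1 = 16.54 m².
T₆₀ = 0.161·V/A = 0.161·60/16.54 = 0.584 s.

0.58 s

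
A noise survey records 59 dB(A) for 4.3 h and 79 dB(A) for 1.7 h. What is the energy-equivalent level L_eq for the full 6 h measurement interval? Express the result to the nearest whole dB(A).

74 dB(A)

The energy average is taken in the linear domain: L_eq = 10·log₁₀[(Σ tᵢ·10^(Lᵢ/10))/T], T = 6 h.
Σ tᵢ·10^(Lᵢ/10) = 4.3·10^(59/10) + 1.7·10^(79/10) = 1.385e+08.
L_eq = 10·log₁₀(1.385e+08/6) = 73.63 dB(A).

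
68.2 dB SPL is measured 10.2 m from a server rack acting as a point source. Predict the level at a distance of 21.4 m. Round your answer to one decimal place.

61.8 dB SPL

For a point source, L₂ = L₁ − 20·log₁₀(r₂/r₁).
L₂ = 68.2 − 20·log₁₀(21.4/10.2) = 68.2 − 6.436 = 61.76 dB SPL.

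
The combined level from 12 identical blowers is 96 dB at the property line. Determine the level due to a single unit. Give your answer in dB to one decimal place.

85.2 dB

12 equal contributions raise the level by 10·log₁₀ 12 = 10.792 dB, so each unit alone gives 96 − 10.792.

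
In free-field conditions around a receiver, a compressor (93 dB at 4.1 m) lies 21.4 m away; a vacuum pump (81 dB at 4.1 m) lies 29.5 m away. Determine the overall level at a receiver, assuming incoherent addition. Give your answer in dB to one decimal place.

Apply inverse-square spreading to bring every level to the receiver, then sum 10^(L/10).
compressor: 93 − 20·log₁₀(21.4/4.1) = 93 − 14.35 = 78.65 dB.
vacuum pump: 81 − 20·log₁₀(29.5/4.1) = 81 − 17.14 = 63.86 dB.
Σ 10^(L/10) = 7.567e+07 → L_total = 10·log₁₀(7.567e+07) = 78.79 dB.

78.8 dB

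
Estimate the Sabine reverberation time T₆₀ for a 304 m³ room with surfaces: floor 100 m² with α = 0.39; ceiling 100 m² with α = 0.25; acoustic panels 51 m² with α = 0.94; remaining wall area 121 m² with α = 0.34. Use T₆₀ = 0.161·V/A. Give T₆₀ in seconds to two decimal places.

Summing Sᵢαᵢ: 100·0.39 + 100·0.25 + 51·0.94 + 121·0.34 = 153.08 m².
T₆₀ = 0.161 × 304 / 153.08 = 0.320 s.

0.32 s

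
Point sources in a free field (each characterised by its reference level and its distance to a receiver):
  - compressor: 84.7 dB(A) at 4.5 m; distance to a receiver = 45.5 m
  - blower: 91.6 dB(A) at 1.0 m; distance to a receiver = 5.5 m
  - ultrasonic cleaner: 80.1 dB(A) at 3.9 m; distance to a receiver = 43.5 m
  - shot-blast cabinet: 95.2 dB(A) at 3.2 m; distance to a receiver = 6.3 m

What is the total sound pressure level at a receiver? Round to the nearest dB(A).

First find each source's level at the receiver (point-source: −20·log₁₀(r/r_ref)), then combine on an intensity basis.
compressor: 84.7 − 20·log₁₀(45.5/4.5) = 84.7 − 20.10 = 64.60 dB(A).
blower: 91.6 − 20·log₁₀(5.5/1.0) = 91.6 − 14.81 = 76.79 dB(A).
ultrasonic cleaner: 80.1 − 20·log₁₀(43.5/3.9) = 80.1 − 20.95 = 59.15 dB(A).
shot-blast cabinet: 95.2 − 20·log₁₀(6.3/3.2) = 95.2 − 5.88 = 89.32 dB(A).
Σ 10^(L/10) = 9.058e+08 → L_total = 10·log₁₀(9.058e+08) = 89.57 dB(A).

90 dB(A)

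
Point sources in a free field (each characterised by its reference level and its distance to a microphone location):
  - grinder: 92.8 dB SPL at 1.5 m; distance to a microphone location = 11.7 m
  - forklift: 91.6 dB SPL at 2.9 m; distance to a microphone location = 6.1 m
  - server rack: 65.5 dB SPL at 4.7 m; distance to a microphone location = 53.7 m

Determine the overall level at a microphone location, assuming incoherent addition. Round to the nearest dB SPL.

86 dB SPL

Apply inverse-square spreading to bring every level to the receiver, then sum 10^(L/10).
grinder: 92.8 − 20·log₁₀(11.7/1.5) = 92.8 − 17.84 = 74.96 dB SPL.
forklift: 91.6 − 20·log₁₀(6.1/2.9) = 91.6 − 6.46 = 85.14 dB SPL.
server rack: 65.5 − 20·log₁₀(53.7/4.7) = 65.5 − 21.16 = 44.34 dB SPL.
Σ 10^(L/10) = 3.580e+08 → L_total = 10·log₁₀(3.580e+08) = 85.54 dB SPL.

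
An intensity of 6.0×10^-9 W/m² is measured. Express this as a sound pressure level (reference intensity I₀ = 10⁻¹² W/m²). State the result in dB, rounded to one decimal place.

Dividing by I₀ shifts the exponent by 12: I/I₀ = 6.0×10^3.
L = 10·(0.7782 + 3) = 37.78 dB.

37.8 dB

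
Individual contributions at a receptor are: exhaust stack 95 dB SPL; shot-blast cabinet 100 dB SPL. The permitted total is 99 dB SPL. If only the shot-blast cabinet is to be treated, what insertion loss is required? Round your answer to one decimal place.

Fixed contribution from the other source: Σ 10^(L/10) = 10^(95/10) = 3.162e+09 (95.00 dB SPL).
To meet 99 dB SPL overall, the treated shot-blast cabinet may contribute at most 10^(99/10) − 3.162e+09 = 4.781e+09, i.e. 96.80 dB SPL.
Required insertion loss = 100 − 96.80 = 3.20 dB.

3.2 dB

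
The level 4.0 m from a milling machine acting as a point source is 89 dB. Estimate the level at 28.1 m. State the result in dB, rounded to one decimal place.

Point-source attenuation: ΔL = 20·log₁₀(r₂/r₁) = 20·log₁₀(28.1/4.0) = 16.933 dB.
L₂ = 89 − 20·log₁₀(28.1/4.0) = 89 − 16.933 = 72.07 dB.

72.1 dB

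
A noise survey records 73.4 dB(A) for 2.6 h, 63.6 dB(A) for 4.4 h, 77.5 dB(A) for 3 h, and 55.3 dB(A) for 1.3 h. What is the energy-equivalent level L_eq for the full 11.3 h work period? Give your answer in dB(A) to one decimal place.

73.2 dB(A)

Weight each interval's intensity by its duration and average over T = 11.3 h:
Σ tᵢ·10^(Lᵢ/10) = 2.6·10^(73.4/10) + 4.4·10^(63.6/10) + 3·10^(77.5/10) + 1.3·10^(55.3/10) = 2.361e+08.
L_eq = 10·log₁₀(2.361e+08/11.3) = 73.20 dB(A).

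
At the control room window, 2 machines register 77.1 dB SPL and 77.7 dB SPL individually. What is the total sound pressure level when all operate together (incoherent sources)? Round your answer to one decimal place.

80.4 dB SPL

For uncorrelated sources the intensities add, so convert each level to linear form, sum, and take 10·log₁₀ of the total.
Σ 10^(L/10) = 10^(77.1/10) + 10^(77.7/10) = 1.102e+08.
L_total = 10·log₁₀(1.102e+08) = 80.42 dB SPL.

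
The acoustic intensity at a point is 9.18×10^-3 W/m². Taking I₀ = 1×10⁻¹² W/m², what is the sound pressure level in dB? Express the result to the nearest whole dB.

100 dB

Dividing by I₀ shifts the exponent by 12: I/I₀ = 9.18×10^9.
L = 10·(0.9628 + 9) = 99.63 dB.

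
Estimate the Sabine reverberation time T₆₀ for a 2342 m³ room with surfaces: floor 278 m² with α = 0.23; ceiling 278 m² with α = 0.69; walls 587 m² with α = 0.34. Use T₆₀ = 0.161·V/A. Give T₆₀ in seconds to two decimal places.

0.83 s

A = Σ Sᵢαᵢ = 278·0.23 + 278·0.69 + 587·0.34 = 455.34 m².
T₆₀ = 0.161·V/A = 0.161·2342/455.34 = 0.828 s.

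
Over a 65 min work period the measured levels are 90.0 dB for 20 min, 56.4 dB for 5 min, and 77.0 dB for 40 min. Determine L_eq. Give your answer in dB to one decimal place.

L_eq = 10·log₁₀[(1/T)·Σ tᵢ·10^(Lᵢ/10)] with T = 65 min.
Σ tᵢ·10^(Lᵢ/10) = 20·10^(90.0/10) + 5·10^(56.4/10) + 40·10^(77.0/10) = 2.201e+10.
L_eq = 10·log₁₀(2.201e+10/65) = 85.30 dB.

85.3 dB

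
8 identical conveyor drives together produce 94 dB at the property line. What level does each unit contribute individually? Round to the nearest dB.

85 dB

Dividing the total intensity by 8 lowers the level by 10·log₁₀ 8 = 9.031 dB: L₁ = 94 − 9.031.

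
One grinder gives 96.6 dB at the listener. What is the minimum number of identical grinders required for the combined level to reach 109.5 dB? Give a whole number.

20

The shortfall is 109.5 − 96.6 = 12.9 dB, and N units add 10·log₁₀ N, so need 10·log₁₀ N ≥ 12.9.
N ≥ 10^(12.9/10) = 19.498, so N = 20.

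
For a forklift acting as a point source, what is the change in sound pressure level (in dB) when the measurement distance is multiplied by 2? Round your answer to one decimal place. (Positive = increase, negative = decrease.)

-6.0 dB

A point source loses 6 dB per doubling of distance; generally ΔL = −20·log₁₀(r₂/r₁).
ΔL = −20·log₁₀(2) = -6.02 dB.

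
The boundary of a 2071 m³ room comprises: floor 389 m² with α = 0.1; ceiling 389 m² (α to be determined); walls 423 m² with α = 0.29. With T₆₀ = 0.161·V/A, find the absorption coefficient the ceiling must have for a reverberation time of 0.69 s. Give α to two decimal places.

A = 0.161·V/T₆₀ = 0.161·2071/0.69 = 483.23 m² sabins.
Absorption from the other surfaces = 389·0.1 + 423·0.29 = 161.57 m², so the ceiling must supply 321.66 m² over 389 m².
α = 321.66/389 = 0.827.

0.83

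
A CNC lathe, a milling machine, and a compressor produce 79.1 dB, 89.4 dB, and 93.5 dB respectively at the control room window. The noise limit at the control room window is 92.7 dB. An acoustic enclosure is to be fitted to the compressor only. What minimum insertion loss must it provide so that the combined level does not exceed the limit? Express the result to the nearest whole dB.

4 dB

Fixed contribution from the other sources: Σ 10^(L/10) = 10^(79.1/10) + 10^(89.4/10) = 9.522e+08 (89.79 dB).
The limit corresponds to 10^(92.7/10) = 1.862e+09; subtracting the fixed part leaves 9.098e+08 for the compressor, i.e. 89.59 dB.
So the compressor must be reduced from 93.5 to 89.59 dB: IL = 3.91 dB.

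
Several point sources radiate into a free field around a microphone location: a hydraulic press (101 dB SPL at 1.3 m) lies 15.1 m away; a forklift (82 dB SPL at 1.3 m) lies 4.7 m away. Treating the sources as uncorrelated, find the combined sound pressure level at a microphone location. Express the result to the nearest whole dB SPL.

Apply inverse-square spreading to bring every level to the receiver, then sum 10^(L/10).
hydraulic press: 101 − 20·log₁₀(15.1/1.3) = 101 − 21.30 = 79.70 dB SPL.
forklift: 82 − 20·log₁₀(4.7/1.3) = 82 − 11.16 = 70.84 dB SPL.
Σ 10^(L/10) = 1.054e+08 → L_total = 10·log₁₀(1.054e+08) = 80.23 dB SPL.

80 dB SPL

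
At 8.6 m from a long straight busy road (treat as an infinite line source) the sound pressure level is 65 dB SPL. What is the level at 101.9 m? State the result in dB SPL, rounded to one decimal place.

Cylindrical spreading from a line source gives a 10·log₁₀(r₂/r₁) drop.
L₂ = 65 − 10·log₁₀(101.9/8.6) = 65 − 10.737 = 54.26 dB SPL.

54.3 dB SPL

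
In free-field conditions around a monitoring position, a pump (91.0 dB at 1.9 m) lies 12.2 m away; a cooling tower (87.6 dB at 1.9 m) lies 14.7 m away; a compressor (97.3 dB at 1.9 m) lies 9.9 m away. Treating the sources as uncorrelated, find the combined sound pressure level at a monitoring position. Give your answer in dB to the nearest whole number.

84 dB

Propagate each source to the receiver with L = L_ref − 20·log₁₀(r/r_ref), then add intensities.
pump: 91.0 − 20·log₁₀(12.2/1.9) = 91.0 − 16.15 = 74.85 dB.
cooling tower: 87.6 − 20·log₁₀(14.7/1.9) = 87.6 − 17.77 = 69.83 dB.
compressor: 97.3 − 20·log₁₀(9.9/1.9) = 97.3 − 14.34 = 82.96 dB.
Σ 10^(L/10) = 2.380e+08 → L_total = 10·log₁₀(2.380e+08) = 83.76 dB.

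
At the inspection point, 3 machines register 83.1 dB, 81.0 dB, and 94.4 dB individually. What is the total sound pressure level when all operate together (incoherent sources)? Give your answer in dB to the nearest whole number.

95 dB

For uncorrelated sources the intensities add, so convert each level to linear form, sum, and take 10·log₁₀ of the total.
Σ 10^(L/10) = 10^(83.1/10) + 10^(81.0/10) + 10^(94.4/10) = 3.084e+09.
L_total = 10·log₁₀(3.084e+09) = 94.89 dB.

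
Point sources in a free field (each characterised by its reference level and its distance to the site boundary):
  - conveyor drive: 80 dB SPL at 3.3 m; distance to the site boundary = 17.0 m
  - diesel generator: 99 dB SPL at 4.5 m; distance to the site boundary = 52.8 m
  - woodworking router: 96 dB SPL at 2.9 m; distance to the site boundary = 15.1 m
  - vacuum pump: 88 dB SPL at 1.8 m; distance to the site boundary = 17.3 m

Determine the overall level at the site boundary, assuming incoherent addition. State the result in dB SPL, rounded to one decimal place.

83.3 dB SPL

Propagate each source to the receiver with L = L_ref − 20·log₁₀(r/r_ref), then add intensities.
conveyor drive: 80 − 20·log₁₀(17.0/3.3) = 80 − 14.24 = 65.76 dB SPL.
diesel generator: 99 − 20·log₁₀(52.8/4.5) = 99 − 21.39 = 77.61 dB SPL.
woodworking router: 96 − 20·log₁₀(15.1/2.9) = 96 − 14.33 = 81.67 dB SPL.
vacuum pump: 88 − 20·log₁₀(17.3/1.8) = 88 − 19.66 = 68.34 dB SPL.
Σ 10^(L/10) = 2.151e+08 → L_total = 10·log₁₀(2.151e+08) = 83.33 dB SPL.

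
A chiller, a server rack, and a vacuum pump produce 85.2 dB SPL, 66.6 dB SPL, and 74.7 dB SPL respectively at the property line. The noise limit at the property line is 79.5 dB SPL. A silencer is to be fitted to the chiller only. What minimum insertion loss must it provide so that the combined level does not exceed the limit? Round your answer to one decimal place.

Fixed contribution from the other sources: Σ 10^(L/10) = 10^(66.6/10) + 10^(74.7/10) = 3.408e+07 (75.33 dB SPL).
To meet 79.5 dB SPL overall, the treated chiller may contribute at most 10^(79.5/10) − 3.408e+07 = 5.504e+07, i.e. 77.41 dB SPL.
Required insertion loss = 85.2 − 77.41 = 7.79 dB.

7.8 dB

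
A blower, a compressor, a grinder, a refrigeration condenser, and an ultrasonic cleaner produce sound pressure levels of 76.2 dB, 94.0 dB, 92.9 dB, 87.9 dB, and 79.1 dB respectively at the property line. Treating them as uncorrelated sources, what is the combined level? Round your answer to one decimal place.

For uncorrelated sources the intensities add, so convert each level to linear form, sum, and take 10·log₁₀ of the total.
Σ 10^(L/10) = 10^(76.2/10) + 10^(94.0/10) + 10^(92.9/10) + 10^(87.9/10) + 10^(79.1/10) = 5.201e+09.
L_total = 10·log₁₀(5.201e+09) = 97.16 dB.

97.2 dB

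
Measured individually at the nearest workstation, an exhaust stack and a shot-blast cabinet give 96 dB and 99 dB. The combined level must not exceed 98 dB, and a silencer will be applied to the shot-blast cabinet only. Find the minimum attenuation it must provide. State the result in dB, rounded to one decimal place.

The untreated sources together contribute 10^(96/10) = 3.981e+09, i.e. 96.00 dB.
The limit corresponds to 10^(98/10) = 6.310e+09; subtracting the fixed part leaves 2.329e+09 for the shot-blast cabinet, i.e. 93.67 dB.
Required insertion loss = 99 − 93.67 = 5.33 dB.

5.3 dB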